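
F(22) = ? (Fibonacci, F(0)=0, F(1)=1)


F(n)=F(n-1)+F(n-2)
...F(20)=6765, F(21)=10946, F(22)=17711


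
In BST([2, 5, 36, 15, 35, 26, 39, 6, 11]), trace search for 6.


BST root = 2
Search for 6: compare at each node
Path: [2, 5, 36, 15, 6]


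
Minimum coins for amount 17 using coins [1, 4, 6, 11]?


dp[0]=0; dp[i]=1+min(dp[i-c] for c in coins)
...dp[12]=2, dp[13]=3, dp[14]=3, dp[15]=2, dp[16]=3, dp[17]=2
Minimum coins for 17 = 2


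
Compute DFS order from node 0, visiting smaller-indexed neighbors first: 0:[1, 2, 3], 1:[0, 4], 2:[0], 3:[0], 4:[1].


DFS stack-based: start with [0]
Visit order: [0, 1, 4, 2, 3]


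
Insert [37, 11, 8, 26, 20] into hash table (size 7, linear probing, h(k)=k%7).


Insertions: 37->slot 2; 11->slot 4; 8->slot 1; 26->slot 5; 20->slot 6
Table: [None, 8, 37, None, 11, 26, 20]


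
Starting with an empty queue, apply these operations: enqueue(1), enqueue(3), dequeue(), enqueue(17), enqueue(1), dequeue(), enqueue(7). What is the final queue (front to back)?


enqueue(1) -> [1]
enqueue(3) -> [1, 3]
dequeue() returns 1 -> [3]
enqueue(17) -> [3, 17]
enqueue(1) -> [3, 17, 1]
dequeue() returns 3 -> [17, 1]
enqueue(7) -> [17, 1, 7]
Final queue (front to back): [17, 1, 7]


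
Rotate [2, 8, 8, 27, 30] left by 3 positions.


Left rotate by 3: [27, 30, 2, 8, 8]


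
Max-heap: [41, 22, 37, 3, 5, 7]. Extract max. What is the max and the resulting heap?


Max = 41
Replace root with last, heapify down
Resulting heap: [37, 22, 7, 3, 5]


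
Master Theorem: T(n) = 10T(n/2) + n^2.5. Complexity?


a=10, b=2, c=2.5. log_2(10)=3.322 > c=2.5. Case 1: O(n^log_b(a)) = O(n^3.322)
Complexity: O(n^3.322)


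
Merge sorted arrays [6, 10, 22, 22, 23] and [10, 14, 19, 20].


Compare heads, take smaller each step.
Merged: [6, 10, 10, 14, 19, 20, 22, 22, 23]


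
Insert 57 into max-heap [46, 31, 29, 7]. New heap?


Append 57: [46, 31, 29, 7, 57]
Bubble up: swap idx 4(57) with idx 1(31); swap idx 1(57) with idx 0(46)
Result: [57, 46, 29, 7, 31]


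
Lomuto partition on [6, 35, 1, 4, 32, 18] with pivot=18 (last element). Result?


Elements <= 18 go left of pivot.
Result: [6, 1, 4, 18, 32, 35], pivot at index 3


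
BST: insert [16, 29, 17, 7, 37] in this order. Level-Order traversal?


Root = 16; build tree by BST insertion.
Level-Order traversal: [16, 7, 29, 17, 37]


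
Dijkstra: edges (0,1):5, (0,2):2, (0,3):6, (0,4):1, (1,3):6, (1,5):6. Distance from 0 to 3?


Dijkstra from 0:
Distances: {0: 0, 1: 5, 2: 2, 3: 6, 4: 1, 5: 11}
Shortest distance to 3 = 6, path = [0, 3]


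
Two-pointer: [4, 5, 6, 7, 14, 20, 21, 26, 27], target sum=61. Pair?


Two pointers: lo=0, hi=8
No pair sums to 61


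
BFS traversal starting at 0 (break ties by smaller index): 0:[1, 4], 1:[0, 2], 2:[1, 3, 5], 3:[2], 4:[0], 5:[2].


BFS queue: start with [0]
Visit order: [0, 1, 4, 2, 3, 5]


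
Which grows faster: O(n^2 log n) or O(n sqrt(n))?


n^1.5 grows slower than n^2 log n
O(n sqrt(n)) is asymptotically smaller; O(n^2 log n) grows faster


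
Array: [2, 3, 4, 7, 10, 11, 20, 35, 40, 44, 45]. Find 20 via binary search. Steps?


Search for 20:
[0,10] mid=5 arr[5]=11
[6,10] mid=8 arr[8]=40
[6,7] mid=6 arr[6]=20
Total: 3 comparisons


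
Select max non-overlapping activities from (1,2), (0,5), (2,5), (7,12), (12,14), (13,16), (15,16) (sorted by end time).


Greedy: pick earliest-ending, then skip overlaps.
Selected (5 activities): [(1, 2), (2, 5), (7, 12), (12, 14), (15, 16)]


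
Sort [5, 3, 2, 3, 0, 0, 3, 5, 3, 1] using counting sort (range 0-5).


Count array: [2, 1, 1, 4, 0, 2]
Reconstruct: [0, 0, 1, 2, 3, 3, 3, 3, 5, 5]


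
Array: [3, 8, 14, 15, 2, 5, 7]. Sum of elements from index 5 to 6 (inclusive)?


Prefix sums: [0, 3, 11, 25, 40, 42, 47, 54]
Sum[5..6] = prefix[7] - prefix[5] = 54 - 42 = 12


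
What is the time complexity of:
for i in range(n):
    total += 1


Per nesting level: O(n) = O(n)
Complexity: O(n)


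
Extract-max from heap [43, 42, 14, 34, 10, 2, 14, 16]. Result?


Max = 43
Replace root with last, heapify down
Resulting heap: [42, 34, 14, 16, 10, 2, 14]


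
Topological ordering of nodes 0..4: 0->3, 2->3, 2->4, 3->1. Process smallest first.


Kahn's algorithm, process smallest node first
Order: [0, 2, 3, 1, 4]


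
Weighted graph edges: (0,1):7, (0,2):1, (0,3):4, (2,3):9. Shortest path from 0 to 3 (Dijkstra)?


Dijkstra from 0:
Distances: {0: 0, 1: 7, 2: 1, 3: 4}
Shortest distance to 3 = 4, path = [0, 3]


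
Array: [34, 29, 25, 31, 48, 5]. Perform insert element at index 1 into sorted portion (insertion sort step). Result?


After one pass: [29, 34, 25, 31, 48, 5]


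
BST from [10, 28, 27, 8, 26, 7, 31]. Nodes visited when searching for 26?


BST root = 10
Search for 26: compare at each node
Path: [10, 28, 27, 26]


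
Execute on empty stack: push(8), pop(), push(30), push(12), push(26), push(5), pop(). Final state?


push(8) -> [8]
pop() returns 8 -> []
push(30) -> [30]
push(12) -> [30, 12]
push(26) -> [30, 12, 26]
push(5) -> [30, 12, 26, 5]
pop() returns 5 -> [30, 12, 26]
Final stack (bottom to top): [30, 12, 26]


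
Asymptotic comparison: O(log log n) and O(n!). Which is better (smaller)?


double-logarithmic grows slower than factorial
O(log log n) is asymptotically smaller; O(n!) grows faster


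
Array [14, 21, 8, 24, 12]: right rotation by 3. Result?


Right rotate by 3: [8, 24, 12, 14, 21]


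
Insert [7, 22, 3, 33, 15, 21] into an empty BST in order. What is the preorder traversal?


Root = 7; build tree by BST insertion.
Preorder traversal: [7, 3, 22, 15, 21, 33]


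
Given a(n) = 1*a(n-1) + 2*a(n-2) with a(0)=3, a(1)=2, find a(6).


Build bottom-up:
...a(4)=28, a(5)=52, a(6)=1*52+2*28=108


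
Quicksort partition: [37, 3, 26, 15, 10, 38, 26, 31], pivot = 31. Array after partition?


Elements <= 31 go left of pivot.
Result: [3, 26, 15, 10, 26, 31, 37, 38], pivot at index 5


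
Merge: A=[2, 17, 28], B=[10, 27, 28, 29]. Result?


Compare heads, take smaller each step.
Merged: [2, 10, 17, 27, 28, 28, 29]


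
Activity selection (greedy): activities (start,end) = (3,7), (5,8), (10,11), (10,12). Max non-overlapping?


Greedy: pick earliest-ending, then skip overlaps.
Selected (2 activities): [(3, 7), (10, 11)]


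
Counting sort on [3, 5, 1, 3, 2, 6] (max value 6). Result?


Count array: [0, 1, 1, 2, 0, 1, 1]
Reconstruct: [1, 2, 3, 3, 5, 6]


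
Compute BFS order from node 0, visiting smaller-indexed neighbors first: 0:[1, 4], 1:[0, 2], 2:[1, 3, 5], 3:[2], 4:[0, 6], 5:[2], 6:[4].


BFS queue: start with [0]
Visit order: [0, 1, 4, 2, 6, 3, 5]


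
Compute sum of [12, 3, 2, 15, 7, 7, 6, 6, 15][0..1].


Prefix sums: [0, 12, 15, 17, 32, 39, 46, 52, 58, 73]
Sum[0..1] = prefix[2] - prefix[0] = 15 - 0 = 15


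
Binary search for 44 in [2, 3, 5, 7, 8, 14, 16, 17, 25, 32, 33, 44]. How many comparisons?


Search for 44:
[0,11] mid=5 arr[5]=14
[6,11] mid=8 arr[8]=25
[9,11] mid=10 arr[10]=33
[11,11] mid=11 arr[11]=44
Total: 4 comparisons


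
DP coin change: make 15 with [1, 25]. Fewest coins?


dp[0]=0; dp[i]=1+min(dp[i-c] for c in coins)
...dp[10]=10, dp[11]=11, dp[12]=12, dp[13]=13, dp[14]=14, dp[15]=15
Minimum coins for 15 = 15


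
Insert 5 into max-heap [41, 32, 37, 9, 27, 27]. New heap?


Append 5: [41, 32, 37, 9, 27, 27, 5]
Bubble up: no swaps needed
Result: [41, 32, 37, 9, 27, 27, 5]


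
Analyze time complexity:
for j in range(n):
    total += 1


Per nesting level: O(n) = O(n)
Complexity: O(n)


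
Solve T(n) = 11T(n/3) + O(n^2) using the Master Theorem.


a=11, b=3, c=2. log_3(11)=2.183 > c=2. Case 1: O(n^log_b(a)) = O(n^2.183)
Complexity: O(n^2.183)


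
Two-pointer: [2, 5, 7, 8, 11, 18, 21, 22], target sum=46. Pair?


Two pointers: lo=0, hi=7
No pair sums to 46


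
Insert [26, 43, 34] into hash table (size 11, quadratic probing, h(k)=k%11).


Insertions: 26->slot 4; 43->slot 10; 34->slot 1
Table: [None, 34, None, None, 26, None, None, None, None, None, 43]


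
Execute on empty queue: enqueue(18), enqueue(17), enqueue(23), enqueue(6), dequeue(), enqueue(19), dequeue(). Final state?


enqueue(18) -> [18]
enqueue(17) -> [18, 17]
enqueue(23) -> [18, 17, 23]
enqueue(6) -> [18, 17, 23, 6]
dequeue() returns 18 -> [17, 23, 6]
enqueue(19) -> [17, 23, 6, 19]
dequeue() returns 17 -> [23, 6, 19]
Final queue (front to back): [23, 6, 19]


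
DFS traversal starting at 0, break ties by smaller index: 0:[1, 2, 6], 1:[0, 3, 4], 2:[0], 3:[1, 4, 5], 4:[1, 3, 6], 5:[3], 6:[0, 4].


DFS stack-based: start with [0]
Visit order: [0, 1, 3, 4, 6, 5, 2]


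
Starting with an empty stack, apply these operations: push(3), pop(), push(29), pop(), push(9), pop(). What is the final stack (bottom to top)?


push(3) -> [3]
pop() returns 3 -> []
push(29) -> [29]
pop() returns 29 -> []
push(9) -> [9]
pop() returns 9 -> []
Final stack (bottom to top): []


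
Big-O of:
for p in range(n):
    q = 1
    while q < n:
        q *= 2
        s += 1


Per nesting level: O(n) * O(log n) = O(n log n)
Complexity: O(n log n)


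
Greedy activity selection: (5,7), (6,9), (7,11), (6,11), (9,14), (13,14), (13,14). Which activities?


Greedy: pick earliest-ending, then skip overlaps.
Selected (3 activities): [(5, 7), (7, 11), (13, 14)]


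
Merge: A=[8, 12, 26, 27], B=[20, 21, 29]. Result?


Compare heads, take smaller each step.
Merged: [8, 12, 20, 21, 26, 27, 29]


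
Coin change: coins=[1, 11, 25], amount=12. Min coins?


dp[0]=0; dp[i]=1+min(dp[i-c] for c in coins)
...dp[7]=7, dp[8]=8, dp[9]=9, dp[10]=10, dp[11]=1, dp[12]=2
Minimum coins for 12 = 2


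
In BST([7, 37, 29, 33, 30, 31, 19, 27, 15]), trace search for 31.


BST root = 7
Search for 31: compare at each node
Path: [7, 37, 29, 33, 30, 31]


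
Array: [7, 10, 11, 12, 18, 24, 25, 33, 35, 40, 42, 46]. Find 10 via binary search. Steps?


Search for 10:
[0,11] mid=5 arr[5]=24
[0,4] mid=2 arr[2]=11
[0,1] mid=0 arr[0]=7
[1,1] mid=1 arr[1]=10
Total: 4 comparisons


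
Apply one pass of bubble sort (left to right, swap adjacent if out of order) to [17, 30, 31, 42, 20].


After one pass: [17, 30, 31, 20, 42]


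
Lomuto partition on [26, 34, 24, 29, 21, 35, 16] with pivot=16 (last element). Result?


Elements <= 16 go left of pivot.
Result: [16, 34, 24, 29, 21, 35, 26], pivot at index 0


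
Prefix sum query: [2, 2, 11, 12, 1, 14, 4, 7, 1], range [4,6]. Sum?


Prefix sums: [0, 2, 4, 15, 27, 28, 42, 46, 53, 54]
Sum[4..6] = prefix[7] - prefix[4] = 46 - 27 = 19


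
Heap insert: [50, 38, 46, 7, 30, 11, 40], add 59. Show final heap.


Append 59: [50, 38, 46, 7, 30, 11, 40, 59]
Bubble up: swap idx 7(59) with idx 3(7); swap idx 3(59) with idx 1(38); swap idx 1(59) with idx 0(50)
Result: [59, 50, 46, 38, 30, 11, 40, 7]


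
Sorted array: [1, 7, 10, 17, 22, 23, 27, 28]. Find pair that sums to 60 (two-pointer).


Two pointers: lo=0, hi=7
No pair sums to 60


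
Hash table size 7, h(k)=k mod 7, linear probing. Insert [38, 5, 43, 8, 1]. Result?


Insertions: 38->slot 3; 5->slot 5; 43->slot 1; 8->slot 2; 1->slot 4
Table: [None, 43, 8, 38, 1, 5, None]


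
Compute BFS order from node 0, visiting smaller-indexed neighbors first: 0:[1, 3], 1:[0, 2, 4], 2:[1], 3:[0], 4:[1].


BFS queue: start with [0]
Visit order: [0, 1, 3, 2, 4]


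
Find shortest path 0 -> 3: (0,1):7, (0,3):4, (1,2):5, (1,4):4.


Dijkstra from 0:
Distances: {0: 0, 1: 7, 2: 12, 3: 4, 4: 11}
Shortest distance to 3 = 4, path = [0, 3]


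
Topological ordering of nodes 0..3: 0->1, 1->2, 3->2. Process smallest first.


Kahn's algorithm, process smallest node first
Order: [0, 1, 3, 2]


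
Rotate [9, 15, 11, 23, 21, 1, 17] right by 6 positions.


Right rotate by 6: [15, 11, 23, 21, 1, 17, 9]


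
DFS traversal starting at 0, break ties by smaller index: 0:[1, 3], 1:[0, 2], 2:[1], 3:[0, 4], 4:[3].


DFS stack-based: start with [0]
Visit order: [0, 1, 2, 3, 4]


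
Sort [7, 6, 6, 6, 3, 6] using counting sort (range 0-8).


Count array: [0, 0, 0, 1, 0, 0, 4, 1, 0]
Reconstruct: [3, 6, 6, 6, 6, 7]


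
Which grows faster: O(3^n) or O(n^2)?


quadratic grows slower than exponential (base 3)
O(n^2) is asymptotically smaller; O(3^n) grows faster


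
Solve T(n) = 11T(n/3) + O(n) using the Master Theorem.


a=11, b=3, c=1. log_3(11)=2.183 > c=1. Case 1: O(n^log_b(a)) = O(n^2.183)
Complexity: O(n^2.183)


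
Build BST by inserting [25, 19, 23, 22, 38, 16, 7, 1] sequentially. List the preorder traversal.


Root = 25; build tree by BST insertion.
Preorder traversal: [25, 19, 16, 7, 1, 23, 22, 38]


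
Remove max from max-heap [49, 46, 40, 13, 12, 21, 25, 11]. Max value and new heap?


Max = 49
Replace root with last, heapify down
Resulting heap: [46, 13, 40, 11, 12, 21, 25]


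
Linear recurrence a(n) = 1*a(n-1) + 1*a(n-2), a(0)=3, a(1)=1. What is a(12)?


Build bottom-up:
...a(10)=157, a(11)=254, a(12)=1*254+1*157=411


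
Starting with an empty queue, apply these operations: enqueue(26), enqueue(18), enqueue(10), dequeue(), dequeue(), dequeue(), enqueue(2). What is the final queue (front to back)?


enqueue(26) -> [26]
enqueue(18) -> [26, 18]
enqueue(10) -> [26, 18, 10]
dequeue() returns 26 -> [18, 10]
dequeue() returns 18 -> [10]
dequeue() returns 10 -> []
enqueue(2) -> [2]
Final queue (front to back): [2]


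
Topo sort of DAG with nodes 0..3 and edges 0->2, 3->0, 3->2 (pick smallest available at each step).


Kahn's algorithm, process smallest node first
Order: [1, 3, 0, 2]


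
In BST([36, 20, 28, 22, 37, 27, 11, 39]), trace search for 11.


BST root = 36
Search for 11: compare at each node
Path: [36, 20, 11]


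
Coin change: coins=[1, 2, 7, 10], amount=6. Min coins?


dp[0]=0; dp[i]=1+min(dp[i-c] for c in coins)
...dp[1]=1, dp[2]=1, dp[3]=2, dp[4]=2, dp[5]=3, dp[6]=3
Minimum coins for 6 = 3


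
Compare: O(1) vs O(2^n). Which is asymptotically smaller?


constant grows slower than exponential
O(1) is asymptotically smaller; O(2^n) grows faster


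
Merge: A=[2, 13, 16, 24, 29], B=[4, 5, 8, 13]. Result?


Compare heads, take smaller each step.
Merged: [2, 4, 5, 8, 13, 13, 16, 24, 29]


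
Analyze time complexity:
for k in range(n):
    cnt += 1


Per nesting level: O(n) = O(n)
Complexity: O(n)


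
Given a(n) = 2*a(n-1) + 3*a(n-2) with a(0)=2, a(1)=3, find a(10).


Build bottom-up:
...a(8)=8202, a(9)=24603, a(10)=2*24603+3*8202=73812


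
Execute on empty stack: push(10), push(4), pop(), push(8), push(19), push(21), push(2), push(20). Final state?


push(10) -> [10]
push(4) -> [10, 4]
pop() returns 4 -> [10]
push(8) -> [10, 8]
push(19) -> [10, 8, 19]
push(21) -> [10, 8, 19, 21]
push(2) -> [10, 8, 19, 21, 2]
push(20) -> [10, 8, 19, 21, 2, 20]
Final stack (bottom to top): [10, 8, 19, 21, 2, 20]


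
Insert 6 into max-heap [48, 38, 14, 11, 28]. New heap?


Append 6: [48, 38, 14, 11, 28, 6]
Bubble up: no swaps needed
Result: [48, 38, 14, 11, 28, 6]


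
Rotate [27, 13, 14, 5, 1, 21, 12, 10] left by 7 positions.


Left rotate by 7: [10, 27, 13, 14, 5, 1, 21, 12]


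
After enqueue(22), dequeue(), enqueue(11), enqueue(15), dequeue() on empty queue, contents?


enqueue(22) -> [22]
dequeue() returns 22 -> []
enqueue(11) -> [11]
enqueue(15) -> [11, 15]
dequeue() returns 11 -> [15]
Final queue (front to back): [15]


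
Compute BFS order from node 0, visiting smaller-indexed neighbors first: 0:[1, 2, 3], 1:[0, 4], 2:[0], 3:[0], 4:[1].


BFS queue: start with [0]
Visit order: [0, 1, 2, 3, 4]


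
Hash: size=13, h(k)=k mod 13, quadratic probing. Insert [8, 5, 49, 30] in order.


Insertions: 8->slot 8; 5->slot 5; 49->slot 10; 30->slot 4
Table: [None, None, None, None, 30, 5, None, None, 8, None, 49, None, None]


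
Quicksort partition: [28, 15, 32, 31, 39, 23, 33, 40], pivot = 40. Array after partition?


Elements <= 40 go left of pivot.
Result: [28, 15, 32, 31, 39, 23, 33, 40], pivot at index 7


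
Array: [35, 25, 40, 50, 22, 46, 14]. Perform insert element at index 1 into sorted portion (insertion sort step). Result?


After one pass: [25, 35, 40, 50, 22, 46, 14]


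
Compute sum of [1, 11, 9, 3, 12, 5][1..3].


Prefix sums: [0, 1, 12, 21, 24, 36, 41]
Sum[1..3] = prefix[4] - prefix[1] = 24 - 1 = 23


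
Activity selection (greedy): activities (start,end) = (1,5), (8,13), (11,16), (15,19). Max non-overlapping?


Greedy: pick earliest-ending, then skip overlaps.
Selected (3 activities): [(1, 5), (8, 13), (15, 19)]


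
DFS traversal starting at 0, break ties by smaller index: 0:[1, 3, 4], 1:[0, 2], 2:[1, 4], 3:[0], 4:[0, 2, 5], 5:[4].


DFS stack-based: start with [0]
Visit order: [0, 1, 2, 4, 5, 3]


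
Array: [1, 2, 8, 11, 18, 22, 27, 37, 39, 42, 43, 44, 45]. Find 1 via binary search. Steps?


Search for 1:
[0,12] mid=6 arr[6]=27
[0,5] mid=2 arr[2]=8
[0,1] mid=0 arr[0]=1
Total: 3 comparisons


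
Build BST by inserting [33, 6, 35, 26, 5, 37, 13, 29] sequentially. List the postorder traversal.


Root = 33; build tree by BST insertion.
Postorder traversal: [5, 13, 29, 26, 6, 37, 35, 33]


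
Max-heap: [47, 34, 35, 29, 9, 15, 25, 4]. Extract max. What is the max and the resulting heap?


Max = 47
Replace root with last, heapify down
Resulting heap: [35, 34, 25, 29, 9, 15, 4]


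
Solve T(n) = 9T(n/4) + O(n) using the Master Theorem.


a=9, b=4, c=1. log_4(9)=1.585 > c=1. Case 1: O(n^log_b(a)) = O(n^1.585)
Complexity: O(n^1.585)


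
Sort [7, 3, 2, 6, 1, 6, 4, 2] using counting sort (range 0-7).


Count array: [0, 1, 2, 1, 1, 0, 2, 1]
Reconstruct: [1, 2, 2, 3, 4, 6, 6, 7]


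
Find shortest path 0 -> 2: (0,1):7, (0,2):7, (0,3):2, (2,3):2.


Dijkstra from 0:
Distances: {0: 0, 1: 7, 2: 4, 3: 2}
Shortest distance to 2 = 4, path = [0, 3, 2]


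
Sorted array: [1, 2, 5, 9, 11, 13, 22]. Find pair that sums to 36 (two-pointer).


Two pointers: lo=0, hi=6
No pair sums to 36


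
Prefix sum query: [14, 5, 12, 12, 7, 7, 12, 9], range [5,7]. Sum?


Prefix sums: [0, 14, 19, 31, 43, 50, 57, 69, 78]
Sum[5..7] = prefix[8] - prefix[5] = 78 - 50 = 28


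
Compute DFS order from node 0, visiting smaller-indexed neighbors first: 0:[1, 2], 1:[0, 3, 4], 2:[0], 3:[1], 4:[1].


DFS stack-based: start with [0]
Visit order: [0, 1, 3, 4, 2]


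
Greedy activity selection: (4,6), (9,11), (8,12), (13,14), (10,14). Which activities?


Greedy: pick earliest-ending, then skip overlaps.
Selected (3 activities): [(4, 6), (9, 11), (13, 14)]


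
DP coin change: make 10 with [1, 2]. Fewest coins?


dp[0]=0; dp[i]=1+min(dp[i-c] for c in coins)
...dp[5]=3, dp[6]=3, dp[7]=4, dp[8]=4, dp[9]=5, dp[10]=5
Minimum coins for 10 = 5


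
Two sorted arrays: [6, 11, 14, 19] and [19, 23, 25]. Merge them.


Compare heads, take smaller each step.
Merged: [6, 11, 14, 19, 19, 23, 25]


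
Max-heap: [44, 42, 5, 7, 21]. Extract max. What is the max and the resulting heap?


Max = 44
Replace root with last, heapify down
Resulting heap: [42, 21, 5, 7]


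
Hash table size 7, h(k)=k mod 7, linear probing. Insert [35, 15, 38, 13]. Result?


Insertions: 35->slot 0; 15->slot 1; 38->slot 3; 13->slot 6
Table: [35, 15, None, 38, None, None, 13]


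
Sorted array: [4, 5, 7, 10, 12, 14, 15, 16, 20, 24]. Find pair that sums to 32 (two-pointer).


Two pointers: lo=0, hi=9
Found pair: (12, 20) summing to 32


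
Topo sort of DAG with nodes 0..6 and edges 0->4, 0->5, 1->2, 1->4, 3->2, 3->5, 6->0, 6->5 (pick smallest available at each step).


Kahn's algorithm, process smallest node first
Order: [1, 3, 2, 6, 0, 4, 5]


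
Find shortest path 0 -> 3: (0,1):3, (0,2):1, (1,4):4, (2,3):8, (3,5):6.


Dijkstra from 0:
Distances: {0: 0, 1: 3, 2: 1, 3: 9, 4: 7, 5: 15}
Shortest distance to 3 = 9, path = [0, 2, 3]


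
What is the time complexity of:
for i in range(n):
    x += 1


Per nesting level: O(n) = O(n)
Complexity: O(n)


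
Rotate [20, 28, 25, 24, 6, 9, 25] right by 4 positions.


Right rotate by 4: [24, 6, 9, 25, 20, 28, 25]


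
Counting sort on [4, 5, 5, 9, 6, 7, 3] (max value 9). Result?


Count array: [0, 0, 0, 1, 1, 2, 1, 1, 0, 1]
Reconstruct: [3, 4, 5, 5, 6, 7, 9]


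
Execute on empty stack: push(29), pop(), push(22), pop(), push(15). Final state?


push(29) -> [29]
pop() returns 29 -> []
push(22) -> [22]
pop() returns 22 -> []
push(15) -> [15]
Final stack (bottom to top): [15]


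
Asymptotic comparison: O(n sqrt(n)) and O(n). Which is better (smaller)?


linear grows slower than n^1.5
O(n) is asymptotically smaller; O(n sqrt(n)) grows faster


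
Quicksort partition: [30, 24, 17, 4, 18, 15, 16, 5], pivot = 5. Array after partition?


Elements <= 5 go left of pivot.
Result: [4, 5, 17, 30, 18, 15, 16, 24], pivot at index 1


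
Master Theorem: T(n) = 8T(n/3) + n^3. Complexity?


a=8, b=3, c=3. log_3(8)=1.893 < c=3. Case 3: O(n^c) = O(n^3)
Complexity: O(n^3)


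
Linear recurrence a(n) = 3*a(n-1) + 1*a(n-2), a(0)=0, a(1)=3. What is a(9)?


Build bottom-up:
...a(7)=3567, a(8)=11781, a(9)=3*11781+1*3567=38910


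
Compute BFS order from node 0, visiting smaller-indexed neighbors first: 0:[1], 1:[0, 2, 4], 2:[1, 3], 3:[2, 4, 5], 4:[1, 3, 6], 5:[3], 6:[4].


BFS queue: start with [0]
Visit order: [0, 1, 2, 4, 3, 6, 5]


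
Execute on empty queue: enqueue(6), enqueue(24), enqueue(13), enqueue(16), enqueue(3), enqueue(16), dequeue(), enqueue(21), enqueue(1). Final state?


enqueue(6) -> [6]
enqueue(24) -> [6, 24]
enqueue(13) -> [6, 24, 13]
enqueue(16) -> [6, 24, 13, 16]
enqueue(3) -> [6, 24, 13, 16, 3]
enqueue(16) -> [6, 24, 13, 16, 3, 16]
dequeue() returns 6 -> [24, 13, 16, 3, 16]
enqueue(21) -> [24, 13, 16, 3, 16, 21]
enqueue(1) -> [24, 13, 16, 3, 16, 21, 1]
Final queue (front to back): [24, 13, 16, 3, 16, 21, 1]


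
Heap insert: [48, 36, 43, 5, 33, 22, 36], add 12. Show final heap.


Append 12: [48, 36, 43, 5, 33, 22, 36, 12]
Bubble up: swap idx 7(12) with idx 3(5)
Result: [48, 36, 43, 12, 33, 22, 36, 5]


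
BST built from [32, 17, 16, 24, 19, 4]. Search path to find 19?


BST root = 32
Search for 19: compare at each node
Path: [32, 17, 24, 19]


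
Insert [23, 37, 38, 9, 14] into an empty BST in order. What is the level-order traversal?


Root = 23; build tree by BST insertion.
Level-Order traversal: [23, 9, 37, 14, 38]


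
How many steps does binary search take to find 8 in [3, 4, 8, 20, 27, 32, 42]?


Search for 8:
[0,6] mid=3 arr[3]=20
[0,2] mid=1 arr[1]=4
[2,2] mid=2 arr[2]=8
Total: 3 comparisons


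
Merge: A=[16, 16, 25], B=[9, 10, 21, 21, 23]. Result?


Compare heads, take smaller each step.
Merged: [9, 10, 16, 16, 21, 21, 23, 25]


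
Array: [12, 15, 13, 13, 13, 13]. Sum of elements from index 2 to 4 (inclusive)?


Prefix sums: [0, 12, 27, 40, 53, 66, 79]
Sum[2..4] = prefix[5] - prefix[2] = 66 - 27 = 39


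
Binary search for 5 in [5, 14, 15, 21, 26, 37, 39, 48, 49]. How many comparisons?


Search for 5:
[0,8] mid=4 arr[4]=26
[0,3] mid=1 arr[1]=14
[0,0] mid=0 arr[0]=5
Total: 3 comparisons


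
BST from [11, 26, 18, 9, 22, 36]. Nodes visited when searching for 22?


BST root = 11
Search for 22: compare at each node
Path: [11, 26, 18, 22]


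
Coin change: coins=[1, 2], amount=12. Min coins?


dp[0]=0; dp[i]=1+min(dp[i-c] for c in coins)
...dp[7]=4, dp[8]=4, dp[9]=5, dp[10]=5, dp[11]=6, dp[12]=6
Minimum coins for 12 = 6


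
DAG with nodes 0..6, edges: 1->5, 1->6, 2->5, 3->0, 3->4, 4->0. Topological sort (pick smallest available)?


Kahn's algorithm, process smallest node first
Order: [1, 2, 3, 4, 0, 5, 6]


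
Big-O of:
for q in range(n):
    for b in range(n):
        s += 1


Per nesting level: O(n) * O(n) = O(n^2)
Complexity: O(n^2)


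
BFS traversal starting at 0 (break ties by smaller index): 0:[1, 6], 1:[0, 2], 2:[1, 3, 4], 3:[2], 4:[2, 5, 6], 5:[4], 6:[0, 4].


BFS queue: start with [0]
Visit order: [0, 1, 6, 2, 4, 3, 5]


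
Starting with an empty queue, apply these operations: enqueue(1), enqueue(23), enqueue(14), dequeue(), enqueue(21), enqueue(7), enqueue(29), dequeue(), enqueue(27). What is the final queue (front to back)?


enqueue(1) -> [1]
enqueue(23) -> [1, 23]
enqueue(14) -> [1, 23, 14]
dequeue() returns 1 -> [23, 14]
enqueue(21) -> [23, 14, 21]
enqueue(7) -> [23, 14, 21, 7]
enqueue(29) -> [23, 14, 21, 7, 29]
dequeue() returns 23 -> [14, 21, 7, 29]
enqueue(27) -> [14, 21, 7, 29, 27]
Final queue (front to back): [14, 21, 7, 29, 27]


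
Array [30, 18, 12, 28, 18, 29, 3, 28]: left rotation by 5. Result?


Left rotate by 5: [29, 3, 28, 30, 18, 12, 28, 18]


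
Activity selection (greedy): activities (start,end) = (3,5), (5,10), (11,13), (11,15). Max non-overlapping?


Greedy: pick earliest-ending, then skip overlaps.
Selected (3 activities): [(3, 5), (5, 10), (11, 13)]


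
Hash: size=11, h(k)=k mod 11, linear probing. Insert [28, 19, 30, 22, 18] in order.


Insertions: 28->slot 6; 19->slot 8; 30->slot 9; 22->slot 0; 18->slot 7
Table: [22, None, None, None, None, None, 28, 18, 19, 30, None]


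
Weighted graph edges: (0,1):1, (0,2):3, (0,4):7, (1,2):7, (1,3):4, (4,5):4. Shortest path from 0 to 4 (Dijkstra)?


Dijkstra from 0:
Distances: {0: 0, 1: 1, 2: 3, 3: 5, 4: 7, 5: 11}
Shortest distance to 4 = 7, path = [0, 4]


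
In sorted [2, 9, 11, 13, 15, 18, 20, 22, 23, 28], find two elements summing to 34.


Two pointers: lo=0, hi=9
Found pair: (11, 23) summing to 34


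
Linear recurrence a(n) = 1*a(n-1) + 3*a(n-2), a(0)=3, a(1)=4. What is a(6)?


Build bottom-up:
...a(4)=64, a(5)=139, a(6)=1*139+3*64=331


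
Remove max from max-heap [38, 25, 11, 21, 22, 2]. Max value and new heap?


Max = 38
Replace root with last, heapify down
Resulting heap: [25, 22, 11, 21, 2]


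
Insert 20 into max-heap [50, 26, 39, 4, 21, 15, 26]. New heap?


Append 20: [50, 26, 39, 4, 21, 15, 26, 20]
Bubble up: swap idx 7(20) with idx 3(4)
Result: [50, 26, 39, 20, 21, 15, 26, 4]


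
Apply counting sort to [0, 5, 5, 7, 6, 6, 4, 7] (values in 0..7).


Count array: [1, 0, 0, 0, 1, 2, 2, 2]
Reconstruct: [0, 4, 5, 5, 6, 6, 7, 7]


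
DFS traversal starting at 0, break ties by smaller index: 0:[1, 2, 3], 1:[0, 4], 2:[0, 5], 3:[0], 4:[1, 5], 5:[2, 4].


DFS stack-based: start with [0]
Visit order: [0, 1, 4, 5, 2, 3]


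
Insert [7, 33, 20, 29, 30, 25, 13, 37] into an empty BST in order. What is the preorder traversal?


Root = 7; build tree by BST insertion.
Preorder traversal: [7, 33, 20, 13, 29, 25, 30, 37]


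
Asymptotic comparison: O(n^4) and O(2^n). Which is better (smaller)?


quartic grows slower than exponential
O(n^4) is asymptotically smaller; O(2^n) grows faster


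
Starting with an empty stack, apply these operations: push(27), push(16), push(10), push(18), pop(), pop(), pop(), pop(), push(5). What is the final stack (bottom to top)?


push(27) -> [27]
push(16) -> [27, 16]
push(10) -> [27, 16, 10]
push(18) -> [27, 16, 10, 18]
pop() returns 18 -> [27, 16, 10]
pop() returns 10 -> [27, 16]
pop() returns 16 -> [27]
pop() returns 27 -> []
push(5) -> [5]
Final stack (bottom to top): [5]


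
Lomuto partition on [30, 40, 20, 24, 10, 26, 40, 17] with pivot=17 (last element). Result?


Elements <= 17 go left of pivot.
Result: [10, 17, 20, 24, 30, 26, 40, 40], pivot at index 1


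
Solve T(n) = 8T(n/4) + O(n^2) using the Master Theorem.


a=8, b=4, c=2. log_4(8)=1.5 < c=2. Case 3: O(n^c) = O(n^2)
Complexity: O(n^2)


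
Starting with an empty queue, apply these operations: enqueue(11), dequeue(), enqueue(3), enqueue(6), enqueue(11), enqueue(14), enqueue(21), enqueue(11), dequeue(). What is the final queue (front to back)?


enqueue(11) -> [11]
dequeue() returns 11 -> []
enqueue(3) -> [3]
enqueue(6) -> [3, 6]
enqueue(11) -> [3, 6, 11]
enqueue(14) -> [3, 6, 11, 14]
enqueue(21) -> [3, 6, 11, 14, 21]
enqueue(11) -> [3, 6, 11, 14, 21, 11]
dequeue() returns 3 -> [6, 11, 14, 21, 11]
Final queue (front to back): [6, 11, 14, 21, 11]


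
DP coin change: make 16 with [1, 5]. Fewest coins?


dp[0]=0; dp[i]=1+min(dp[i-c] for c in coins)
...dp[11]=3, dp[12]=4, dp[13]=5, dp[14]=6, dp[15]=3, dp[16]=4
Minimum coins for 16 = 4


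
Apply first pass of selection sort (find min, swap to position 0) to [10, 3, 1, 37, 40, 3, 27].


After one pass: [1, 3, 10, 37, 40, 3, 27]


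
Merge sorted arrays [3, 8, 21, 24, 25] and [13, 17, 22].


Compare heads, take smaller each step.
Merged: [3, 8, 13, 17, 21, 22, 24, 25]


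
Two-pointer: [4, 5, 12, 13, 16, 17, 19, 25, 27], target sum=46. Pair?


Two pointers: lo=0, hi=8
Found pair: (19, 27) summing to 46


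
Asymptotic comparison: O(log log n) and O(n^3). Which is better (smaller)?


double-logarithmic grows slower than cubic
O(log log n) is asymptotically smaller; O(n^3) grows faster


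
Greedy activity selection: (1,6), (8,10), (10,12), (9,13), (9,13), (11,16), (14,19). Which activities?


Greedy: pick earliest-ending, then skip overlaps.
Selected (4 activities): [(1, 6), (8, 10), (10, 12), (14, 19)]


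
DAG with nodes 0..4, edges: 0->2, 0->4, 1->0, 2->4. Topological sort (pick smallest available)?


Kahn's algorithm, process smallest node first
Order: [1, 0, 2, 3, 4]


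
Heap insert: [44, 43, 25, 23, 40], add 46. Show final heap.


Append 46: [44, 43, 25, 23, 40, 46]
Bubble up: swap idx 5(46) with idx 2(25); swap idx 2(46) with idx 0(44)
Result: [46, 43, 44, 23, 40, 25]


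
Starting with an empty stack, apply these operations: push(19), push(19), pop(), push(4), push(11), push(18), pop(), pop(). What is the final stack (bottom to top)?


push(19) -> [19]
push(19) -> [19, 19]
pop() returns 19 -> [19]
push(4) -> [19, 4]
push(11) -> [19, 4, 11]
push(18) -> [19, 4, 11, 18]
pop() returns 18 -> [19, 4, 11]
pop() returns 11 -> [19, 4]
Final stack (bottom to top): [19, 4]


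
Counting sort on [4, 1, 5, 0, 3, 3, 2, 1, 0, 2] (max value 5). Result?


Count array: [2, 2, 2, 2, 1, 1]
Reconstruct: [0, 0, 1, 1, 2, 2, 3, 3, 4, 5]


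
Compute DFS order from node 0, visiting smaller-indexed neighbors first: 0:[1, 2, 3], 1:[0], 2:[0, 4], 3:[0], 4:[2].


DFS stack-based: start with [0]
Visit order: [0, 1, 2, 4, 3]


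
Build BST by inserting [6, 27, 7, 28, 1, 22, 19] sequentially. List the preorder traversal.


Root = 6; build tree by BST insertion.
Preorder traversal: [6, 1, 27, 7, 22, 19, 28]


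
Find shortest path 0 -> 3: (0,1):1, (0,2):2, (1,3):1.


Dijkstra from 0:
Distances: {0: 0, 1: 1, 2: 2, 3: 2}
Shortest distance to 3 = 2, path = [0, 1, 3]


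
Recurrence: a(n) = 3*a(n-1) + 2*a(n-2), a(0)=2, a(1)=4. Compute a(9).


Build bottom-up:
...a(7)=9032, a(8)=32168, a(9)=3*32168+2*9032=114568


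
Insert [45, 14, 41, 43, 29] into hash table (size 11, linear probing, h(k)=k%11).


Insertions: 45->slot 1; 14->slot 3; 41->slot 8; 43->slot 10; 29->slot 7
Table: [None, 45, None, 14, None, None, None, 29, 41, None, 43]


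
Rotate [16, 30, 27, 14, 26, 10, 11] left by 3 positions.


Left rotate by 3: [14, 26, 10, 11, 16, 30, 27]


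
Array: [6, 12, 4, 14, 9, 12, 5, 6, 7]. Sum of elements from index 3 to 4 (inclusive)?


Prefix sums: [0, 6, 18, 22, 36, 45, 57, 62, 68, 75]
Sum[3..4] = prefix[5] - prefix[3] = 45 - 22 = 23


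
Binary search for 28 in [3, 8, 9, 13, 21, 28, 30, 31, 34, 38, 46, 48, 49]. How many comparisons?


Search for 28:
[0,12] mid=6 arr[6]=30
[0,5] mid=2 arr[2]=9
[3,5] mid=4 arr[4]=21
[5,5] mid=5 arr[5]=28
Total: 4 comparisons


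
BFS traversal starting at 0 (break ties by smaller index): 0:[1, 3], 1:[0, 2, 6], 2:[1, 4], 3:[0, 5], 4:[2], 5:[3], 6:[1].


BFS queue: start with [0]
Visit order: [0, 1, 3, 2, 6, 5, 4]


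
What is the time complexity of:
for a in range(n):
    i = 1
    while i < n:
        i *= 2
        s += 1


Per nesting level: O(n) * O(log n) = O(n log n)
Complexity: O(n log n)


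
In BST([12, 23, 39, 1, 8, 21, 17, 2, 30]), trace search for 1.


BST root = 12
Search for 1: compare at each node
Path: [12, 1]


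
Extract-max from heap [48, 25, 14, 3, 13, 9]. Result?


Max = 48
Replace root with last, heapify down
Resulting heap: [25, 13, 14, 3, 9]


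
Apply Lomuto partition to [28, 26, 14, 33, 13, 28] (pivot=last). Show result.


Elements <= 28 go left of pivot.
Result: [28, 26, 14, 13, 28, 33], pivot at index 4


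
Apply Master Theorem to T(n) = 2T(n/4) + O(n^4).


a=2, b=4, c=4. log_4(2)=0.5 < c=4. Case 3: O(n^c) = O(n^4)
Complexity: O(n^4)


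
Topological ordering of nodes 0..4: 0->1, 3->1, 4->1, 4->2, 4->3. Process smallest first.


Kahn's algorithm, process smallest node first
Order: [0, 4, 2, 3, 1]


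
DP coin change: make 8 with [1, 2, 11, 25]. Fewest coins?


dp[0]=0; dp[i]=1+min(dp[i-c] for c in coins)
...dp[3]=2, dp[4]=2, dp[5]=3, dp[6]=3, dp[7]=4, dp[8]=4
Minimum coins for 8 = 4


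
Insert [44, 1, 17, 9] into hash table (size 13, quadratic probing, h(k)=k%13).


Insertions: 44->slot 5; 1->slot 1; 17->slot 4; 9->slot 9
Table: [None, 1, None, None, 17, 44, None, None, None, 9, None, None, None]


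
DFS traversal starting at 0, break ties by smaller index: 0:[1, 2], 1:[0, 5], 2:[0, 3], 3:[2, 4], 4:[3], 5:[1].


DFS stack-based: start with [0]
Visit order: [0, 1, 5, 2, 3, 4]


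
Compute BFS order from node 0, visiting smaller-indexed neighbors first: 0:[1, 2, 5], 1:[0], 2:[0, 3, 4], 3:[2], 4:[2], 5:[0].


BFS queue: start with [0]
Visit order: [0, 1, 2, 5, 3, 4]


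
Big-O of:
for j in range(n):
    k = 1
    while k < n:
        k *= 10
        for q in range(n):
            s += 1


Per nesting level: O(n) * O(log n) * O(n) = O(n^2 log n)
Complexity: O(n^2 log n)


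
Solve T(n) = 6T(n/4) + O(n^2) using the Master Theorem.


a=6, b=4, c=2. log_4(6)=1.292 < c=2. Case 3: O(n^c) = O(n^2)
Complexity: O(n^2)


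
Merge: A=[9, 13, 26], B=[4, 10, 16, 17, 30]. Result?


Compare heads, take smaller each step.
Merged: [4, 9, 10, 13, 16, 17, 26, 30]


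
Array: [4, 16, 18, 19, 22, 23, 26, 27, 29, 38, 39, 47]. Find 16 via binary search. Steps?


Search for 16:
[0,11] mid=5 arr[5]=23
[0,4] mid=2 arr[2]=18
[0,1] mid=0 arr[0]=4
[1,1] mid=1 arr[1]=16
Total: 4 comparisons


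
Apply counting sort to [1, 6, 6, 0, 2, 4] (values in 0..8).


Count array: [1, 1, 1, 0, 1, 0, 2, 0, 0]
Reconstruct: [0, 1, 2, 4, 6, 6]


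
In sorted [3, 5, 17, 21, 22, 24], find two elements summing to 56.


Two pointers: lo=0, hi=5
No pair sums to 56


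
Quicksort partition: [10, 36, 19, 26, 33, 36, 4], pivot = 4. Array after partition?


Elements <= 4 go left of pivot.
Result: [4, 36, 19, 26, 33, 36, 10], pivot at index 0


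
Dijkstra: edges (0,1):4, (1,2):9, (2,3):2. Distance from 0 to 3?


Dijkstra from 0:
Distances: {0: 0, 1: 4, 2: 13, 3: 15}
Shortest distance to 3 = 15, path = [0, 1, 2, 3]


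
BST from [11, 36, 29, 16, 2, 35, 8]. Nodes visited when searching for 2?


BST root = 11
Search for 2: compare at each node
Path: [11, 2]


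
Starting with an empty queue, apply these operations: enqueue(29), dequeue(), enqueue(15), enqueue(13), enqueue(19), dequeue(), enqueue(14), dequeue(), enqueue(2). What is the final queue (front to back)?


enqueue(29) -> [29]
dequeue() returns 29 -> []
enqueue(15) -> [15]
enqueue(13) -> [15, 13]
enqueue(19) -> [15, 13, 19]
dequeue() returns 15 -> [13, 19]
enqueue(14) -> [13, 19, 14]
dequeue() returns 13 -> [19, 14]
enqueue(2) -> [19, 14, 2]
Final queue (front to back): [19, 14, 2]


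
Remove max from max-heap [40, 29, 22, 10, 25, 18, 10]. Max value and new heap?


Max = 40
Replace root with last, heapify down
Resulting heap: [29, 25, 22, 10, 10, 18]


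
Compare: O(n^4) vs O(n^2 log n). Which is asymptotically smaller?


n^2 log n grows slower than quartic
O(n^2 log n) is asymptotically smaller; O(n^4) grows faster


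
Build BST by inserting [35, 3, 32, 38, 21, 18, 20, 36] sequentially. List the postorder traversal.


Root = 35; build tree by BST insertion.
Postorder traversal: [20, 18, 21, 32, 3, 36, 38, 35]


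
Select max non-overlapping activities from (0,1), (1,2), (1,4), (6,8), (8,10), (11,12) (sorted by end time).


Greedy: pick earliest-ending, then skip overlaps.
Selected (5 activities): [(0, 1), (1, 2), (6, 8), (8, 10), (11, 12)]


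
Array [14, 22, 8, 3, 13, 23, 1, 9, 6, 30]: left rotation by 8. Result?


Left rotate by 8: [6, 30, 14, 22, 8, 3, 13, 23, 1, 9]


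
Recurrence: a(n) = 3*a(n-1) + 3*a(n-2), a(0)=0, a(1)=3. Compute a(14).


Build bottom-up:
...a(12)=5773680, a(13)=21889683, a(14)=3*21889683+3*5773680=82990089


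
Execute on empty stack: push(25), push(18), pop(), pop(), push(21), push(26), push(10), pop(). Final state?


push(25) -> [25]
push(18) -> [25, 18]
pop() returns 18 -> [25]
pop() returns 25 -> []
push(21) -> [21]
push(26) -> [21, 26]
push(10) -> [21, 26, 10]
pop() returns 10 -> [21, 26]
Final stack (bottom to top): [21, 26]


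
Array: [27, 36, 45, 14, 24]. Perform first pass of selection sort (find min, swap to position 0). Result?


After one pass: [14, 36, 45, 27, 24]


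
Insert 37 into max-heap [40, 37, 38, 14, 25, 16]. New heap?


Append 37: [40, 37, 38, 14, 25, 16, 37]
Bubble up: no swaps needed
Result: [40, 37, 38, 14, 25, 16, 37]


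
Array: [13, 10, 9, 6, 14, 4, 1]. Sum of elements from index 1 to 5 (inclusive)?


Prefix sums: [0, 13, 23, 32, 38, 52, 56, 57]
Sum[1..5] = prefix[6] - prefix[1] = 56 - 13 = 43


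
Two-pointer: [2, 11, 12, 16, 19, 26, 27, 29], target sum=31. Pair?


Two pointers: lo=0, hi=7
Found pair: (2, 29) summing to 31


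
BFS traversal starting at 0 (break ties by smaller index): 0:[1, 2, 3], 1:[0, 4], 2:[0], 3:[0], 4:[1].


BFS queue: start with [0]
Visit order: [0, 1, 2, 3, 4]


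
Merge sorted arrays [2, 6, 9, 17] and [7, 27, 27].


Compare heads, take smaller each step.
Merged: [2, 6, 7, 9, 17, 27, 27]


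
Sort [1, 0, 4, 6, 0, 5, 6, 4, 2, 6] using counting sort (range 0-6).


Count array: [2, 1, 1, 0, 2, 1, 3]
Reconstruct: [0, 0, 1, 2, 4, 4, 5, 6, 6, 6]


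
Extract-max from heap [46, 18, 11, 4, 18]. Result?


Max = 46
Replace root with last, heapify down
Resulting heap: [18, 18, 11, 4]


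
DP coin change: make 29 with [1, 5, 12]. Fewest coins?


dp[0]=0; dp[i]=1+min(dp[i-c] for c in coins)
...dp[24]=2, dp[25]=3, dp[26]=4, dp[27]=4, dp[28]=5, dp[29]=3
Minimum coins for 29 = 3


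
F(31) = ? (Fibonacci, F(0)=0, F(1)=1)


F(n)=F(n-1)+F(n-2)
...F(29)=514229, F(30)=832040, F(31)=1346269


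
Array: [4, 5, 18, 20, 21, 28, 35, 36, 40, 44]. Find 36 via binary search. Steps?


Search for 36:
[0,9] mid=4 arr[4]=21
[5,9] mid=7 arr[7]=36
Total: 2 comparisons


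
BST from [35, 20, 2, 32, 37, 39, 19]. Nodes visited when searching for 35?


BST root = 35
Search for 35: compare at each node
Path: [35]


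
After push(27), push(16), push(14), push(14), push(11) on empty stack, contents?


push(27) -> [27]
push(16) -> [27, 16]
push(14) -> [27, 16, 14]
push(14) -> [27, 16, 14, 14]
push(11) -> [27, 16, 14, 14, 11]
Final stack (bottom to top): [27, 16, 14, 14, 11]


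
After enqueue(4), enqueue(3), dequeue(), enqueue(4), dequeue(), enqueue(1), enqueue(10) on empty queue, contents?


enqueue(4) -> [4]
enqueue(3) -> [4, 3]
dequeue() returns 4 -> [3]
enqueue(4) -> [3, 4]
dequeue() returns 3 -> [4]
enqueue(1) -> [4, 1]
enqueue(10) -> [4, 1, 10]
Final queue (front to back): [4, 1, 10]
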